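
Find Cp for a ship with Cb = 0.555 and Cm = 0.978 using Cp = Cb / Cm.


Formula: Cp = Cb / Cm
Substituting: Cp = 0.555 / 0.978
Result: Cp ≈ 0.56748 (5 s.f.)

0.56748


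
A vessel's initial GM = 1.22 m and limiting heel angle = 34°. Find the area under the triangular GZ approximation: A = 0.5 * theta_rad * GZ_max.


Formula: GZ_max = GM * sin(theta); Area = 0.5 * theta_rad * GZ_max
Step 1 — GZ_max = 1.22 * sin(34°) = 1.22 * 0.559193 = 0.682215 m
Step 2 — theta_rad = 34 * pi/180 = 0.593412 rad
Step 3 — Area = 0.5 * 0.593412 * 0.682215 ≈ 0.20242 m·rad (5 s.f.)

0.20242 m·rad


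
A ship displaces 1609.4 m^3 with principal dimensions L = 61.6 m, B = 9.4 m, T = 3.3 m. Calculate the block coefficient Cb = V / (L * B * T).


Formula: Cb = V / (L * B * T)
Step 1 — L * B * T = 61.6 * 9.4 * 3.3 = 1910.832 m^3
Step 2 — Cb = 1609.4 / 1910.832 ≈ 0.84225 (5 s.f.)

0.84225


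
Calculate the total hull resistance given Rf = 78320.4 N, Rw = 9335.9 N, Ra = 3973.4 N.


Formula: Rt = Rf + Rw + Ra
Substituting: Rt = 78320.4 + 9335.9 + 3973.4
Result: Rt = 91629.7 N

91629.7 N


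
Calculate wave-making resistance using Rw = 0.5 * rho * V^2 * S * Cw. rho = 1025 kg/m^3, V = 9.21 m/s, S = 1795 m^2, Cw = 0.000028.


Formula: Rw = 0.5 * rho * V^2 * S * Cw
Step 1 — V^2 = 9.21^2 = 84.8241
Step 2 — 0.5 * rho * V^2 = 0.5 * 1025 * 84.8241 = 43472.35125
Step 3 — Rw = 43472.35125 * 1795 * 0.000028 ≈ 2184.9 N (5 s.f.)

2184.9 N


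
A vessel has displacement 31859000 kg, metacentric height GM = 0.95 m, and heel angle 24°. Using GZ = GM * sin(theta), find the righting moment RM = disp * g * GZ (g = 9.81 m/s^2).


Formula: GZ = GM * sin(theta); RM = disp * g * GZ
Step 1 — GZ = 0.95 * sin(24°) = 0.95 * 0.406737 = 0.3864 m
Step 2 — RM = 31859000 * 9.81 * 0.3864 ≈ 120760000 N·m (5 s.f.)

120760000 N·m


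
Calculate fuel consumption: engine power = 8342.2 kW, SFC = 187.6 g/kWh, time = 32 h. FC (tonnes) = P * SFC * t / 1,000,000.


Formula: FC (tonnes) = P * SFC * t / 1,000,000
Step 1 — P * SFC * t = 8342.2 * 187.6 * 32 = 50079895.04 g
Step 2 — FC (tonnes) = 50079895.04 / 1,000,000 ≈ 50.080 tonnes (5 s.f.)

50.080 tonnes


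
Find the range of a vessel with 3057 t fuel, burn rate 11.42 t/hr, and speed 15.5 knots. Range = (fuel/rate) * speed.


Formula: endurance = fuel / rate; range = endurance * speed
Step 1 — endurance = 3057 / 11.42 = 267.6883 hours
Step 2 — range = 267.6883 * 15.5 ≈ 4149.2 nautical miles (5 s.f.)

4149.2 NM


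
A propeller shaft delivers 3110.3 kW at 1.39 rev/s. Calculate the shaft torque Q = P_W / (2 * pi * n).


Formula: Q = P_W / (2 * pi * n)
Step 1 — P_W = 3110.3 kW * 1000 = 3110300.0 W
Step 2 — 2 * pi * n = 2 * pi * 1.39 = 8.733628
Step 3 — Q = 3110300.0 / 8.733628 ≈ 356130 N·m (5 s.f.)

356130 N·m


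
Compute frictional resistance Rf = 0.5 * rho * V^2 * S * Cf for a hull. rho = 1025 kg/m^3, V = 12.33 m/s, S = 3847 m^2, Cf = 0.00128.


Formula: Rf = 0.5 * rho * V^2 * S * Cf
Step 1 — V^2 = 12.33^2 = 152.0289
Step 2 — 0.5 * rho * V^2 = 0.5 * 1025 * 152.0289 = 77914.81125
Step 3 — Rf = 77914.81125 * 3847 * 0.00128 ≈ 383660 N (5 s.f.)

383660 N


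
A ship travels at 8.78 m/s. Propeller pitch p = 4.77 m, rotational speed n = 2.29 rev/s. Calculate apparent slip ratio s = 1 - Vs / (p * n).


Formula: s = 1 - Vs / (p * n)
Step 1 — p * n = 4.77 * 2.29 = 10.9233
Step 2 — Vs / (p*n) = 8.78 / 10.9233 = 0.803786 (6 d.p.)
Step 3 — s = 1 - 0.803786 = 0.196214

0.196214


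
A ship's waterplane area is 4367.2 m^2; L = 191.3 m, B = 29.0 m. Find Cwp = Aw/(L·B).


Formula: Cwp = Aw / (L * B)
Step 1 — L * B = 191.3 * 29.0 = 5547.7 m^2
Step 2 — Cwp = 4367.2 / 5547.7 ≈ 0.78721 (5 s.f.)

0.78721


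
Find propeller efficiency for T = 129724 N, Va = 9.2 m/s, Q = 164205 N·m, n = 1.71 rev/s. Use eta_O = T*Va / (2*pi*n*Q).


Formula: eta = T * Va / (2 * pi * n * Q)
Step 1 — numerator = T * Va = 129724 * 9.2 = 1193460.8
Step 2 — 2 * pi * n = 2 * pi * 1.71 = 10.744247
Step 3 — denominator = 10.744247 * 164205 = 1764259.08
Step 4 — eta = 1193460.8 / 1764259.08 ≈ 0.67647 (5 s.f.)

0.67647


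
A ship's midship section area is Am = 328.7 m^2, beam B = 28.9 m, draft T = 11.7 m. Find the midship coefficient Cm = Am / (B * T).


Formula: Cm = Am / (B * T)
Step 1 — B * T = 28.9 * 11.7 = 338.13 m^2
Step 2 — Cm = 328.7 / 338.13 ≈ 0.97211 (5 s.f.)

0.97211


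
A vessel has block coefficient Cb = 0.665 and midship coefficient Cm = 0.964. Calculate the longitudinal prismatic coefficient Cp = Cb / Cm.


Formula: Cp = Cb / Cm
Substituting: Cp = 0.665 / 0.964
Result: Cp ≈ 0.68983 (5 s.f.)

0.68983


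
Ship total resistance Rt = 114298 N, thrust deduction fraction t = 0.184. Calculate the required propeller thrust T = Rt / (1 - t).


Formula: T = Rt / (1 - t)
Step 1 — (1 - t) = 1 - 0.184 = 0.816
Step 2 — T = 114298 / 0.816 ≈ 140070 N (5 s.f.)

140070 N


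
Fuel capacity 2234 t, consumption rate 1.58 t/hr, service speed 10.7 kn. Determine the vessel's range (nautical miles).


Formula: endurance = fuel / rate; range = endurance * speed
Step 1 — endurance = 2234 / 1.58 = 1413.9241 hours
Step 2 — range = 1413.9241 * 10.7 ≈ 15129 nautical miles (5 s.f.)

15129 NM


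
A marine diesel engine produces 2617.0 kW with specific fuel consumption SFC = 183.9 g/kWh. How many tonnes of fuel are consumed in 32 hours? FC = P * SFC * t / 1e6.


Formula: FC (tonnes) = P * SFC * t / 1,000,000
Step 1 — P * SFC * t = 2617.0 * 183.9 * 32 = 15400521.6 g
Step 2 — FC (tonnes) = 15400521.6 / 1,000,000 ≈ 15.401 tonnes (5 s.f.)

15.401 tonnes


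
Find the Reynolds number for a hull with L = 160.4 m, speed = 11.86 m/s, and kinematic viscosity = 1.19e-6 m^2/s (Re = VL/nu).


Formula: Re = V * L / nu
Step 1 — V * L = 11.86 * 160.4 = 1902.344 m^2/s
Step 2 — Re = 1902.344 / 1.19e-6 = 1.60e+09

1.60e+09


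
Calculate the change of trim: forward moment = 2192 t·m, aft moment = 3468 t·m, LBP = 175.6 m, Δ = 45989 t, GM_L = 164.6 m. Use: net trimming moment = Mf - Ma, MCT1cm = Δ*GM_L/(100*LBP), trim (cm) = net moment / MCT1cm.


Formula: net trimming moment = Mf - Ma; MCT1cm = Δ*GM_L/(100*LBP); trim = net moment / MCT1cm
Step 1 — net trimming moment = 2192 - 3468 = -1276 t·m
Step 2 — MCT1cm = 45989 * 164.6 / (100 * 175.6) = 431.0814 t·m/cm
Step 3 — trim = -1276 / 431.0814 ≈ -2.9600 cm (5 s.f.)

-2.9600 cm


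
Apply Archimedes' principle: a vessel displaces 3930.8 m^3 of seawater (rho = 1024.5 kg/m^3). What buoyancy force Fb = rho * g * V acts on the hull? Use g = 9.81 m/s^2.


Formula: Fb = rho * g * V
Substituting: Fb = 1024.5 * 9.81 * 3930.8
Intermediate: 1024.5 * 9.81 = 10050.345
Result: Fb = 10050.345 * 3930.8 ≈ 39506000 N (5 s.f.)

39506000 N


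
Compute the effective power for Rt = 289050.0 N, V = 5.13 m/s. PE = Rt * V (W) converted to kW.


Formula: PE = Rt * V / 1000 (kW)
Step 1 — PE (W) = 289050.0 * 5.13 = 1482826.5 W
Step 2 — PE (kW) = 1482826.5 / 1000 ≈ 1482.8 kW (5 s.f.)

1482.8 kW


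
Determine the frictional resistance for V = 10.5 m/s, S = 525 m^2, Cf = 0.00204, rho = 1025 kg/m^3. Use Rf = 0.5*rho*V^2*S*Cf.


Formula: Rf = 0.5 * rho * V^2 * S * Cf
Step 1 — V^2 = 10.5^2 = 110.25
Step 2 — 0.5 * rho * V^2 = 0.5 * 1025 * 110.25 = 56503.125
Step 3 — Rf = 56503.125 * 525 * 0.00204 ≈ 60515 N (5 s.f.)

60515 N


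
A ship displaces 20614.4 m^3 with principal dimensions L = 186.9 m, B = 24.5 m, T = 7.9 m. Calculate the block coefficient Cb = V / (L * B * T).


Formula: Cb = V / (L * B * T)
Step 1 — L * B * T = 186.9 * 24.5 * 7.9 = 36174.495 m^3
Step 2 — Cb = 20614.4 / 36174.495 ≈ 0.56986 (5 s.f.)

0.56986


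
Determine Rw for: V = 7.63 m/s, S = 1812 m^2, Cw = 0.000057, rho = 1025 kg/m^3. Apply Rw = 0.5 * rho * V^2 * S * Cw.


Formula: Rw = 0.5 * rho * V^2 * S * Cw
Step 1 — V^2 = 7.63^2 = 58.2169
Step 2 — 0.5 * rho * V^2 = 0.5 * 1025 * 58.2169 = 29836.16125
Step 3 — Rw = 29836.16125 * 1812 * 0.000057 ≈ 3081.6 N (5 s.f.)

3081.6 N


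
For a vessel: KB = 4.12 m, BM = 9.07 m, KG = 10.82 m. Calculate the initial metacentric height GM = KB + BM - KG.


Formula: GM = KB + BM - KG
Step 1 — KM = KB + BM = 4.12 + 9.07 = 13.19 m
Step 2 — GM = KM - KG = 13.19 - 10.82 = 2.37 m

2.37 m


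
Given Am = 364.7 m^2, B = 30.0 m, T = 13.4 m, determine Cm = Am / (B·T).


Formula: Cm = Am / (B * T)
Step 1 — B * T = 30.0 * 13.4 = 402.0 m^2
Step 2 — Cm = 364.7 / 402.0 ≈ 0.90721 (5 s.f.)

0.90721


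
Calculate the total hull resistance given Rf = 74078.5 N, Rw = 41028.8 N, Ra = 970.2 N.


Formula: Rt = Rf + Rw + Ra
Substituting: Rt = 74078.5 + 41028.8 + 970.2
Result: Rt = 116077.5 N

116077.5 N


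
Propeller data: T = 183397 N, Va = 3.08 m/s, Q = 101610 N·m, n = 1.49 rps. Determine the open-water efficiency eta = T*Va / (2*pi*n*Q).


Formula: eta = T * Va / (2 * pi * n * Q)
Step 1 — numerator = T * Va = 183397 * 3.08 = 564862.76
Step 2 — 2 * pi * n = 2 * pi * 1.49 = 9.361946
Step 3 — denominator = 9.361946 * 101610 = 951267.33
Step 4 — eta = 564862.76 / 951267.33 ≈ 0.59380 (5 s.f.)

0.59380


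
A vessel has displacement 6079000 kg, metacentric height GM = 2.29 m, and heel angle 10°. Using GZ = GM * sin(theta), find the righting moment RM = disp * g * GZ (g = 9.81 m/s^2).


Formula: GZ = GM * sin(theta); RM = disp * g * GZ
Step 1 — GZ = 2.29 * sin(10°) = 2.29 * 0.173648 = 0.397654 m
Step 2 — RM = 6079000 * 9.81 * 0.397654 ≈ 23714000 N·m (5 s.f.)

23714000 N·m


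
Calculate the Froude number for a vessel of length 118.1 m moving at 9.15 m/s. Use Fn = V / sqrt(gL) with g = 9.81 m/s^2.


Formula: Fn = V / sqrt(g * L)
Step 1 — g * L = 9.81 * 118.1 = 1158.561
Step 2 — sqrt(g * L) = sqrt(1158.561) = 34.037641
Step 3 — Fn = 9.15 / 34.037641 ≈ 0.26882 (5 s.f.)

0.26882


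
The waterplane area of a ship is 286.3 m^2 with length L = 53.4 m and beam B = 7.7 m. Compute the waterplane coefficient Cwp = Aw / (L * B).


Formula: Cwp = Aw / (L * B)
Step 1 — L * B = 53.4 * 7.7 = 411.18 m^2
Step 2 — Cwp = 286.3 / 411.18 ≈ 0.69629 (5 s.f.)

0.69629


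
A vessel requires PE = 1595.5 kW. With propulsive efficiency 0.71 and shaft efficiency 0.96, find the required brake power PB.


Formula: PB = PE / (eta_D * eta_S)
Step 1 — combined efficiency = eta_D * eta_S = 0.71 * 0.96 = 0.6816
Step 2 — PB = 1595.5 / 0.6816 ≈ 2340.8 kW (5 s.f.)

2340.8 kW


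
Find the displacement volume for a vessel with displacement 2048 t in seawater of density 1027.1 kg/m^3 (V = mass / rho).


Formula: V = mass / rho
Step 1 — convert tonnes to kg: 2048 t * 1000 = 2048000 kg
Step 2 — V = 2048000 / 1027.1 ≈ 1994.0 m^3 (5 s.f.)

1994.0 m^3


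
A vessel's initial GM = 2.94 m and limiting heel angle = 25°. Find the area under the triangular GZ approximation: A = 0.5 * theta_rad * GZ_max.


Formula: GZ_max = GM * sin(theta); Area = 0.5 * theta_rad * GZ_max
Step 1 — GZ_max = 2.94 * sin(25°) = 2.94 * 0.422618 = 1.242497 m
Step 2 — theta_rad = 25 * pi/180 = 0.436332 rad
Step 3 — Area = 0.5 * 0.436332 * 1.242497 ≈ 0.27107 m·rad (5 s.f.)

0.27107 m·rad


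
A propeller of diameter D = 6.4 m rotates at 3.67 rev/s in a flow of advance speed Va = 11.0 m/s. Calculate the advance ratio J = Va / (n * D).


Formula: J = Va / (n * D)
Step 1 — n * D = 3.67 * 6.4 = 23.488
Step 2 — J = 11.0 / 23.488 ≈ 0.46832 (5 s.f.)

0.46832


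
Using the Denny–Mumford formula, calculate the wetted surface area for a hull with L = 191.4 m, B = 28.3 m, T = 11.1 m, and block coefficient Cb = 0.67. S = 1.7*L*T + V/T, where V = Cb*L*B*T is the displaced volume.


Formula: S = 1.7*L*T + V/T with V = Cb*L*B*T, i.e. S = L * (1.7*T + Cb*B)
Step 1 — 1.7*T = 1.7 * 11.1 = 18.87 m
Step 2 — Cb*B = 0.67 * 28.3 = 18.961 m
Step 3 — 1.7*T + Cb*B = 18.87 + 18.961 = 37.831 m
Step 4 — S = 191.4 * 37.831 ≈ 7240.9 m^2 (5 s.f.)

7240.9 m^2


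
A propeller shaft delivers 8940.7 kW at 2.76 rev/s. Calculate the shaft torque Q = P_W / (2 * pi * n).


Formula: Q = P_W / (2 * pi * n)
Step 1 — P_W = 8940.7 kW * 1000 = 8940700.0 W
Step 2 — 2 * pi * n = 2 * pi * 2.76 = 17.341591
Step 3 — Q = 8940700.0 / 17.341591 ≈ 515560 N·m (5 s.f.)

515560 N·m


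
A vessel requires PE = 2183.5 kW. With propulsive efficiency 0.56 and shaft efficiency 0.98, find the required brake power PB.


Formula: PB = PE / (eta_D * eta_S)
Step 1 — combined efficiency = eta_D * eta_S = 0.56 * 0.98 = 0.5488
Step 2 — PB = 2183.5 / 0.5488 ≈ 3978.7 kW (5 s.f.)

3978.7 kW


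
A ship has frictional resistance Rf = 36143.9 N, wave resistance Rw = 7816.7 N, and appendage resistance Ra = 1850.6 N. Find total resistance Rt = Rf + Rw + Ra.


Formula: Rt = Rf + Rw + Ra
Substituting: Rt = 36143.9 + 7816.7 + 1850.6
Result: Rt = 45811.2 N

45811.2 N


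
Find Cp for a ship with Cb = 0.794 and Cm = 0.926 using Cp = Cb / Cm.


Formula: Cp = Cb / Cm
Substituting: Cp = 0.794 / 0.926
Result: Cp ≈ 0.85745 (5 s.f.)

0.85745


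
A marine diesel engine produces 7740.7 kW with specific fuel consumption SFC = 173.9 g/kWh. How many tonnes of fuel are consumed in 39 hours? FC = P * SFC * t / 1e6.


Formula: FC (tonnes) = P * SFC * t / 1,000,000
Step 1 — P * SFC * t = 7740.7 * 173.9 * 39 = 52498201.47 g
Step 2 — FC (tonnes) = 52498201.47 / 1,000,000 ≈ 52.498 tonnes (5 s.f.)

52.498 tonnes


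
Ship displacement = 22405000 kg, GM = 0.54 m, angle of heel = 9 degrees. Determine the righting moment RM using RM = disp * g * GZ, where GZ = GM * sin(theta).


Formula: GZ = GM * sin(theta); RM = disp * g * GZ
Step 1 — GZ = 0.54 * sin(9°) = 0.54 * 0.156434 = 0.084474 m
Step 2 — RM = 22405000 * 9.81 * 0.084474 ≈ 18567000 N·m (5 s.f.)

18567000 N·m


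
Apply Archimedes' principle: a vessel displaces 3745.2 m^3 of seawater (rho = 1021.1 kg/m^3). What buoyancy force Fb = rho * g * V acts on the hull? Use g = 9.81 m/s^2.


Formula: Fb = rho * g * V
Substituting: Fb = 1021.1 * 9.81 * 3745.2
Intermediate: 1021.1 * 9.81 = 10016.991
Result: Fb = 10016.991 * 3745.2 ≈ 37516000 N (5 s.f.)

37516000 N


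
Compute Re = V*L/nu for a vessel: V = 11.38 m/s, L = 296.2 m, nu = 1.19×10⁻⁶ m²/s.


Formula: Re = V * L / nu
Step 1 — V * L = 11.38 * 296.2 = 3370.756 m^2/s
Step 2 — Re = 3370.756 / 1.19e-6 = 2.83e+09

2.83e+09


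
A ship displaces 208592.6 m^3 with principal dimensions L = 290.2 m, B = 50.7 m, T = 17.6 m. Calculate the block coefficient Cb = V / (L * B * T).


Formula: Cb = V / (L * B * T)
Step 1 — L * B * T = 290.2 * 50.7 * 17.6 = 258951.264 m^3
Step 2 — Cb = 208592.6 / 258951.264 ≈ 0.80553 (5 s.f.)

0.80553


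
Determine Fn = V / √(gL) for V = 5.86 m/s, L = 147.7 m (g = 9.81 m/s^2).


Formula: Fn = V / sqrt(g * L)
Step 1 — g * L = 9.81 * 147.7 = 1448.937
Step 2 — sqrt(g * L) = sqrt(1448.937) = 38.064905
Step 3 — Fn = 5.86 / 38.064905 ≈ 0.15395 (5 s.f.)

0.15395


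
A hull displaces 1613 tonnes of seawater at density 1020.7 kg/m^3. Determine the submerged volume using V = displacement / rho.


Formula: V = mass / rho
Step 1 — convert tonnes to kg: 1613 t * 1000 = 1613000 kg
Step 2 — V = 1613000 / 1020.7 ≈ 1580.3 m^3 (5 s.f.)

1580.3 m^3


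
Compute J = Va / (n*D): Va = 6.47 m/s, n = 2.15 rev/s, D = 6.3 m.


Formula: J = Va / (n * D)
Step 1 — n * D = 2.15 * 6.3 = 13.545
Step 2 — J = 6.47 / 13.545 ≈ 0.47767 (5 s.f.)

0.47767


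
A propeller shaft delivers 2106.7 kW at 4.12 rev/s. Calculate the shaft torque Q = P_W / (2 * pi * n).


Formula: Q = P_W / (2 * pi * n)
Step 1 — P_W = 2106.7 kW * 1000 = 2106700.0 W
Step 2 — 2 * pi * n = 2 * pi * 4.12 = 25.886723
Step 3 — Q = 2106700.0 / 25.886723 ≈ 81381 N·m (5 s.f.)

81381 N·m


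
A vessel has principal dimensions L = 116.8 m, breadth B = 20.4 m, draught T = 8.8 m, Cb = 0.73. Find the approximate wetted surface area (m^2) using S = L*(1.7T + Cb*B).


Formula: S = 1.7*L*T + V/T with V = Cb*L*B*T, i.e. S = L * (1.7*T + Cb*B)
Step 1 — 1.7*T = 1.7 * 8.8 = 14.96 m
Step 2 — Cb*B = 0.73 * 20.4 = 14.892 m
Step 3 — 1.7*T + Cb*B = 14.96 + 14.892 = 29.852 m
Step 4 — S = 116.8 * 29.852 ≈ 3486.7 m^2 (5 s.f.)

3486.7 m^2


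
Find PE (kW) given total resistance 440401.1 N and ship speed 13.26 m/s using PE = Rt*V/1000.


Formula: PE = Rt * V / 1000 (kW)
Step 1 — PE (W) = 440401.1 * 13.26 = 5839718.586 W
Step 2 — PE (kW) = 5839718.586 / 1000 ≈ 5839.7 kW (5 s.f.)

5839.7 kW


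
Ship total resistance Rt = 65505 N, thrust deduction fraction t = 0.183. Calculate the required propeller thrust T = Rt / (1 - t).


Formula: T = Rt / (1 - t)
Step 1 — (1 - t) = 1 - 0.183 = 0.817
Step 2 — T = 65505 / 0.817 ≈ 80177 N (5 s.f.)

80177 N


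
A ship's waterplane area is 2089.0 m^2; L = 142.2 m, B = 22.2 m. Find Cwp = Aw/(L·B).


Formula: Cwp = Aw / (L * B)
Step 1 — L * B = 142.2 * 22.2 = 3156.84 m^2
Step 2 — Cwp = 2089.0 / 3156.84 ≈ 0.66174 (5 s.f.)

0.66174


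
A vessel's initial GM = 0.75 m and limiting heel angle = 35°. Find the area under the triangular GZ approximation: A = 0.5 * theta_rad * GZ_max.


Formula: GZ_max = GM * sin(theta); Area = 0.5 * theta_rad * GZ_max
Step 1 — GZ_max = 0.75 * sin(35°) = 0.75 * 0.573576 = 0.430182 m
Step 2 — theta_rad = 35 * pi/180 = 0.610865 rad
Step 3 — Area = 0.5 * 0.610865 * 0.430182 ≈ 0.13139 m·rad (5 s.f.)

0.13139 m·rad


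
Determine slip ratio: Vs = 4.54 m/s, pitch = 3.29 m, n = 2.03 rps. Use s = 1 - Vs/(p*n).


Formula: s = 1 - Vs / (p * n)
Step 1 — p * n = 3.29 * 2.03 = 6.6787
Step 2 — Vs / (p*n) = 4.54 / 6.6787 = 0.679773 (6 d.p.)
Step 3 — s = 1 - 0.679773 = 0.320227

0.320227


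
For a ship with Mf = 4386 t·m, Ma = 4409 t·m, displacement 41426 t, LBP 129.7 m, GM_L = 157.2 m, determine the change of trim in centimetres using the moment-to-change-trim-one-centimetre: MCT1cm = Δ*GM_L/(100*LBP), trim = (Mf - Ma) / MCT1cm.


Formula: net trimming moment = Mf - Ma; MCT1cm = Δ*GM_L/(100*LBP); trim = net moment / MCT1cm
Step 1 — net trimming moment = 4386 - 4409 = -23 t·m
Step 2 — MCT1cm = 41426 * 157.2 / (100 * 129.7) = 502.0946 t·m/cm
Step 3 — trim = -23 / 502.0946 ≈ -0.045808 cm (5 s.f.)

-0.045808 cm


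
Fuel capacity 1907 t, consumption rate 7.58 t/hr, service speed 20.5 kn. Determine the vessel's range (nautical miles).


Formula: endurance = fuel / rate; range = endurance * speed
Step 1 — endurance = 1907 / 7.58 = 251.5831 hours
Step 2 — range = 251.5831 * 20.5 ≈ 5157.5 nautical miles (5 s.f.)

5157.5 NM


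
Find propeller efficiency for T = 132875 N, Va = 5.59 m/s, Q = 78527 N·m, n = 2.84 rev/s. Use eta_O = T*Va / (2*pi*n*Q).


Formula: eta = T * Va / (2 * pi * n * Q)
Step 1 — numerator = T * Va = 132875 * 5.59 = 742771.25
Step 2 — 2 * pi * n = 2 * pi * 2.84 = 17.844246
Step 3 — denominator = 17.844246 * 78527 = 1401255.11
Step 4 — eta = 742771.25 / 1401255.11 ≈ 0.53008 (5 s.f.)

0.53008


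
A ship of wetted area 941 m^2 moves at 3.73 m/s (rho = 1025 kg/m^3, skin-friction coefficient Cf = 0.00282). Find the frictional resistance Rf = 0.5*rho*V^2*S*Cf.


Formula: Rf = 0.5 * rho * V^2 * S * Cf
Step 1 — V^2 = 3.73^2 = 13.9129
Step 2 — 0.5 * rho * V^2 = 0.5 * 1025 * 13.9129 = 7130.36125
Step 3 — Rf = 7130.36125 * 941 * 0.00282 ≈ 18921 N (5 s.f.)

18921 N


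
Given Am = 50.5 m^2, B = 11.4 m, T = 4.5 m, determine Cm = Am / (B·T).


Formula: Cm = Am / (B * T)
Step 1 — B * T = 11.4 * 4.5 = 51.3 m^2
Step 2 — Cm = 50.5 / 51.3 ≈ 0.98441 (5 s.f.)

0.98441


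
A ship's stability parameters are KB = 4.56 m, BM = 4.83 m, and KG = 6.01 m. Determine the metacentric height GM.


Formula: GM = KB + BM - KG
Step 1 — KM = KB + BM = 4.56 + 4.83 = 9.39 m
Step 2 — GM = KM - KG = 9.39 - 6.01 = 3.38 m

3.38 m


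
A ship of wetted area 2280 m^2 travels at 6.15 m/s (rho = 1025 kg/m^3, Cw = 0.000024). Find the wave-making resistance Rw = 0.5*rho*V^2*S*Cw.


Formula: Rw = 0.5 * rho * V^2 * S * Cw
Step 1 — V^2 = 6.15^2 = 37.8225
Step 2 — 0.5 * rho * V^2 = 0.5 * 1025 * 37.8225 = 19384.03125
Step 3 — Rw = 19384.03125 * 2280 * 0.000024 ≈ 1060.7 N (5 s.f.)

1060.7 N


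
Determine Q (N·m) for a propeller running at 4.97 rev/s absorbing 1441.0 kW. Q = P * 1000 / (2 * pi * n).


Formula: Q = P_W / (2 * pi * n)
Step 1 — P_W = 1441.0 kW * 1000 = 1441000.0 W
Step 2 — 2 * pi * n = 2 * pi * 4.97 = 31.227431
Step 3 — Q = 1441000.0 / 31.227431 ≈ 46145 N·m (5 s.f.)

46145 N·m


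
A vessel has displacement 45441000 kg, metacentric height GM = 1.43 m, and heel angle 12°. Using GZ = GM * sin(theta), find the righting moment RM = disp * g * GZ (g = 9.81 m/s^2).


Formula: GZ = GM * sin(theta); RM = disp * g * GZ
Step 1 — GZ = 1.43 * sin(12°) = 1.43 * 0.207912 = 0.297314 m
Step 2 — RM = 45441000 * 9.81 * 0.297314 ≈ 132540000 N·m (5 s.f.)

132540000 N·m


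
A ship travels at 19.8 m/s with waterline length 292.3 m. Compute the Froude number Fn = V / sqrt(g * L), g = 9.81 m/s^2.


Formula: Fn = V / sqrt(g * L)
Step 1 — g * L = 9.81 * 292.3 = 2867.463
Step 2 — sqrt(g * L) = sqrt(2867.463) = 53.548697
Step 3 — Fn = 19.8 / 53.548697 ≈ 0.36976 (5 s.f.)

0.36976


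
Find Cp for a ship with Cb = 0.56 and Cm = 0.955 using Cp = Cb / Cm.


Formula: Cp = Cb / Cm
Substituting: Cp = 0.56 / 0.955
Result: Cp ≈ 0.58639 (5 s.f.)

0.58639


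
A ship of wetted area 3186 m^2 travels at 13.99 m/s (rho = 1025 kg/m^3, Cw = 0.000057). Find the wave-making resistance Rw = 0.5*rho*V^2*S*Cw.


Formula: Rw = 0.5 * rho * V^2 * S * Cw
Step 1 — V^2 = 13.99^2 = 195.7201
Step 2 — 0.5 * rho * V^2 = 0.5 * 1025 * 195.7201 = 100306.55125
Step 3 — Rw = 100306.55125 * 3186 * 0.000057 ≈ 18216 N (5 s.f.)

18216 N


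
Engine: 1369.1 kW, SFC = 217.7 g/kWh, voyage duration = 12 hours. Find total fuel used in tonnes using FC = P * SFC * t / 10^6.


Formula: FC (tonnes) = P * SFC * t / 1,000,000
Step 1 — P * SFC * t = 1369.1 * 217.7 * 12 = 3576636.84 g
Step 2 — FC (tonnes) = 3576636.84 / 1,000,000 ≈ 3.5766 tonnes (5 s.f.)

3.5766 tonnes


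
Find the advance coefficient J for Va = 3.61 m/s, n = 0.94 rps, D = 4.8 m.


Formula: J = Va / (n * D)
Step 1 — n * D = 0.94 * 4.8 = 4.512
Step 2 — J = 3.61 / 4.512 ≈ 0.80009 (5 s.f.)

0.80009


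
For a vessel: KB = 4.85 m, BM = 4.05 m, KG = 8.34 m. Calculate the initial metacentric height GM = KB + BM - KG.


Formula: GM = KB + BM - KG
Step 1 — KM = KB + BM = 4.85 + 4.05 = 8.9 m
Step 2 — GM = KM - KG = 8.9 - 8.34 = 0.56 m

0.56 m


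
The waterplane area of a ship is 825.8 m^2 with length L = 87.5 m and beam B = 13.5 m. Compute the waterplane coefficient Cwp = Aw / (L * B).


Formula: Cwp = Aw / (L * B)
Step 1 — L * B = 87.5 * 13.5 = 1181.25 m^2
Step 2 — Cwp = 825.8 / 1181.25 ≈ 0.69909 (5 s.f.)

0.69909


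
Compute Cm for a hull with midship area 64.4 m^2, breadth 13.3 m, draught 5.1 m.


Formula: Cm = Am / (B * T)
Step 1 — B * T = 13.3 * 5.1 = 67.83 m^2
Step 2 — Cm = 64.4 / 67.83 ≈ 0.94943 (5 s.f.)

0.94943


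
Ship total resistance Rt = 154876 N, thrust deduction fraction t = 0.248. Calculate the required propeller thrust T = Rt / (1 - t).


Formula: T = Rt / (1 - t)
Step 1 — (1 - t) = 1 - 0.248 = 0.752
Step 2 — T = 154876 / 0.752 ≈ 205950 N (5 s.f.)

205950 N


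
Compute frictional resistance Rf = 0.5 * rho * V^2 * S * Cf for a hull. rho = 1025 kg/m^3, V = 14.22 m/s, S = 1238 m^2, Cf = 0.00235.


Formula: Rf = 0.5 * rho * V^2 * S * Cf
Step 1 — V^2 = 14.22^2 = 202.2084
Step 2 — 0.5 * rho * V^2 = 0.5 * 1025 * 202.2084 = 103631.805
Step 3 — Rf = 103631.805 * 1238 * 0.00235 ≈ 301500 N (5 s.f.)

301500 N


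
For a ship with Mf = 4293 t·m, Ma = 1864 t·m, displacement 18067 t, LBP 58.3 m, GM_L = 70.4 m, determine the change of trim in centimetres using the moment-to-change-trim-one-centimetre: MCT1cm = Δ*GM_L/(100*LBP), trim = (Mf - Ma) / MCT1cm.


Formula: net trimming moment = Mf - Ma; MCT1cm = Δ*GM_L/(100*LBP); trim = net moment / MCT1cm
Step 1 — net trimming moment = 4293 - 1864 = 2429 t·m
Step 2 — MCT1cm = 18067 * 70.4 / (100 * 58.3) = 218.1675 t·m/cm
Step 3 — trim = 2429 / 218.1675 ≈ 11.134 cm (5 s.f.)

11.134 cm


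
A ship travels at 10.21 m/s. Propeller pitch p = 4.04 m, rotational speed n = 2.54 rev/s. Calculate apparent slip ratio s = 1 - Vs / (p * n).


Formula: s = 1 - Vs / (p * n)
Step 1 — p * n = 4.04 * 2.54 = 10.2616
Step 2 — Vs / (p*n) = 10.21 / 10.2616 = 0.994972 (6 d.p.)
Step 3 — s = 1 - 0.994972 = 0.005028

0.005028


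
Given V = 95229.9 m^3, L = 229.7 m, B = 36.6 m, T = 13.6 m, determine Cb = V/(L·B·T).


Formula: Cb = V / (L * B * T)
Step 1 — L * B * T = 229.7 * 36.6 * 13.6 = 114335.472 m^3
Step 2 — Cb = 95229.9 / 114335.472 ≈ 0.83290 (5 s.f.)

0.83290


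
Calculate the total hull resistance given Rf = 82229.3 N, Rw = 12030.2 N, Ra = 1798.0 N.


Formula: Rt = Rf + Rw + Ra
Substituting: Rt = 82229.3 + 12030.2 + 1798.0
Result: Rt = 96057.5 N

96057.5 N


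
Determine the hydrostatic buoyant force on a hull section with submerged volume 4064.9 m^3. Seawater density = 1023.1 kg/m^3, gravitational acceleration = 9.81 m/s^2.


Formula: Fb = rho * g * V
Substituting: Fb = 1023.1 * 9.81 * 4064.9
Intermediate: 1023.1 * 9.81 = 10036.611
Result: Fb = 10036.611 * 4064.9 ≈ 40798000 N (5 s.f.)

40798000 N


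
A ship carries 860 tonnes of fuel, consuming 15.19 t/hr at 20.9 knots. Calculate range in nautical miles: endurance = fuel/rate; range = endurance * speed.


Formula: endurance = fuel / rate; range = endurance * speed
Step 1 — endurance = 860 / 15.19 = 56.6162 hours
Step 2 — range = 56.6162 * 20.9 ≈ 1183.3 nautical miles (5 s.f.)

1183.3 NM


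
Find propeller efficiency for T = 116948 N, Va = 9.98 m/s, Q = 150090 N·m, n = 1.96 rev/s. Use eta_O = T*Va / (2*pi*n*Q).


Formula: eta = T * Va / (2 * pi * n * Q)
Step 1 — numerator = T * Va = 116948 * 9.98 = 1167141.04
Step 2 — 2 * pi * n = 2 * pi * 1.96 = 12.315043
Step 3 — denominator = 12.315043 * 150090 = 1848364.8
Step 4 — eta = 1167141.04 / 1848364.8 ≈ 0.63145 (5 s.f.)

0.63145


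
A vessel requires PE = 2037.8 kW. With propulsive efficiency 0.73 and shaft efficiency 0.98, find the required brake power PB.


Formula: PB = PE / (eta_D * eta_S)
Step 1 — combined efficiency = eta_D * eta_S = 0.73 * 0.98 = 0.7154
Step 2 — PB = 2037.8 / 0.7154 ≈ 2848.5 kW (5 s.f.)

2848.5 kW


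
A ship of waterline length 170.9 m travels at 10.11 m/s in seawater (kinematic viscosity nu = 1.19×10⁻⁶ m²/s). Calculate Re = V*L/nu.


Formula: Re = V * L / nu
Step 1 — V * L = 10.11 * 170.9 = 1727.799 m^2/s
Step 2 — Re = 1727.799 / 1.19e-6 = 1.45e+09

1.45e+09


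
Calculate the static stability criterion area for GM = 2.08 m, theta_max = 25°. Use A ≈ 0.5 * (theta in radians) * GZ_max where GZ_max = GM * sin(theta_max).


Formula: GZ_max = GM * sin(theta); Area = 0.5 * theta_rad * GZ_max
Step 1 — GZ_max = 2.08 * sin(25°) = 2.08 * 0.422618 = 0.879045 m
Step 2 — theta_rad = 25 * pi/180 = 0.436332 rad
Step 3 — Area = 0.5 * 0.436332 * 0.879045 ≈ 0.19178 m·rad (5 s.f.)

0.19178 m·rad


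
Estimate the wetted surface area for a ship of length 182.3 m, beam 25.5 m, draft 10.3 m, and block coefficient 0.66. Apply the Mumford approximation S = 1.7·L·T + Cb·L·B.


Formula: S = 1.7*L*T + V/T with V = Cb*L*B*T, i.e. S = L * (1.7*T + Cb*B)
Step 1 — 1.7*T = 1.7 * 10.3 = 17.51 m
Step 2 — Cb*B = 0.66 * 25.5 = 16.83 m
Step 3 — 1.7*T + Cb*B = 17.51 + 16.83 = 34.34 m
Step 4 — S = 182.3 * 34.34 ≈ 6260.2 m^2 (5 s.f.)

6260.2 m^2


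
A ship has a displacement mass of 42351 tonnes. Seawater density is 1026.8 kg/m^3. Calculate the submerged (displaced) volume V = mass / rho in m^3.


Formula: V = mass / rho
Step 1 — convert tonnes to kg: 42351 t * 1000 = 42351000 kg
Step 2 — V = 42351000 / 1026.8 ≈ 41246 m^3 (5 s.f.)

41246 m^3


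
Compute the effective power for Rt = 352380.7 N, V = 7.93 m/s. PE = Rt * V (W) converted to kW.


Formula: PE = Rt * V / 1000 (kW)
Step 1 — PE (W) = 352380.7 * 7.93 = 2794378.951 W
Step 2 — PE (kW) = 2794378.951 / 1000 ≈ 2794.4 kW (5 s.f.)

2794.4 kW


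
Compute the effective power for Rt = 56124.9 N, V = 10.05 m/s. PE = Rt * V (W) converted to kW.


Formula: PE = Rt * V / 1000 (kW)
Step 1 — PE (W) = 56124.9 * 10.05 = 564055.245 W
Step 2 — PE (kW) = 564055.245 / 1000 ≈ 564.06 kW (5 s.f.)

564.06 kW


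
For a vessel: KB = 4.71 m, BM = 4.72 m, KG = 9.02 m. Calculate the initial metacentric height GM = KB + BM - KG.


Formula: GM = KB + BM - KG
Step 1 — KM = KB + BM = 4.71 + 4.72 = 9.43 m
Step 2 — GM = KM - KG = 9.43 - 9.02 = 0.41 m

0.41 m


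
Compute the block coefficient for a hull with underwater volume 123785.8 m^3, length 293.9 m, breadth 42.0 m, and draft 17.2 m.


Formula: Cb = V / (L * B * T)
Step 1 — L * B * T = 293.9 * 42.0 * 17.2 = 212313.36 m^3
Step 2 — Cb = 123785.8 / 212313.36 ≈ 0.58303 (5 s.f.)

0.58303


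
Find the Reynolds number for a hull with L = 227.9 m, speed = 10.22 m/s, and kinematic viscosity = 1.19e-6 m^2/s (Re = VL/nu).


Formula: Re = V * L / nu
Step 1 — V * L = 10.22 * 227.9 = 2329.138 m^2/s
Step 2 — Re = 2329.138 / 1.19e-6 = 1.96e+09

1.96e+09


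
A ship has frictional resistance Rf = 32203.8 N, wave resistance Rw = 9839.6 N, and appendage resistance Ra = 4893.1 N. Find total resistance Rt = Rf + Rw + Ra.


Formula: Rt = Rf + Rw + Ra
Substituting: Rt = 32203.8 + 9839.6 + 4893.1
Result: Rt = 46936.5 N

46936.5 N


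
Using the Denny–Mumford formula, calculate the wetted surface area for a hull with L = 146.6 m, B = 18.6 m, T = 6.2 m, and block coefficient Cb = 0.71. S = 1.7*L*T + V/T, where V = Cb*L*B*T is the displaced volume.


Formula: S = 1.7*L*T + V/T with V = Cb*L*B*T, i.e. S = L * (1.7*T + Cb*B)
Step 1 — 1.7*T = 1.7 * 6.2 = 10.54 m
Step 2 — Cb*B = 0.71 * 18.6 = 13.206 m
Step 3 — 1.7*T + Cb*B = 10.54 + 13.206 = 23.746 m
Step 4 — S = 146.6 * 23.746 ≈ 3481.2 m^2 (5 s.f.)

3481.2 m^2


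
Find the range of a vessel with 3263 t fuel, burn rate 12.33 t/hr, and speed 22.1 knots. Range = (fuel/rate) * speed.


Formula: endurance = fuel / rate; range = endurance * speed
Step 1 — endurance = 3263 / 12.33 = 264.6391 hours
Step 2 — range = 264.6391 * 22.1 ≈ 5848.5 nautical miles (5 s.f.)

5848.5 NM


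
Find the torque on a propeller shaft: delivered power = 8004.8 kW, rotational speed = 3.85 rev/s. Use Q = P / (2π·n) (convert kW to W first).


Formula: Q = P_W / (2 * pi * n)
Step 1 — P_W = 8004.8 kW * 1000 = 8004800.0 W
Step 2 — 2 * pi * n = 2 * pi * 3.85 = 24.190263
Step 3 — Q = 8004800.0 / 24.190263 ≈ 330910 N·m (5 s.f.)

330910 N·m


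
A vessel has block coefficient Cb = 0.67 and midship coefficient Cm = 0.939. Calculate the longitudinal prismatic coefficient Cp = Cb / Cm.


Formula: Cp = Cb / Cm
Substituting: Cp = 0.67 / 0.939
Result: Cp ≈ 0.71353 (5 s.f.)

0.71353


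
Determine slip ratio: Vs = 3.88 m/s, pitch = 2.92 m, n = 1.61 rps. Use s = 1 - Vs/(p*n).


Formula: s = 1 - Vs / (p * n)
Step 1 — p * n = 2.92 * 1.61 = 4.7012
Step 2 — Vs / (p*n) = 3.88 / 4.7012 = 0.825321 (6 d.p.)
Step 3 — s = 1 - 0.825321 = 0.174679

0.174679


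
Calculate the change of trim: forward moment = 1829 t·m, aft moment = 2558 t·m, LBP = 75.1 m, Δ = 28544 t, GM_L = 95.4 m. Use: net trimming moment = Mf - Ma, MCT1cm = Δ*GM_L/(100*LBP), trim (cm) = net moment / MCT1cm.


Formula: net trimming moment = Mf - Ma; MCT1cm = Δ*GM_L/(100*LBP); trim = net moment / MCT1cm
Step 1 — net trimming moment = 1829 - 2558 = -729 t·m
Step 2 — MCT1cm = 28544 * 95.4 / (100 * 75.1) = 362.5962 t·m/cm
Step 3 — trim = -729 / 362.5962 ≈ -2.0105 cm (5 s.f.)

-2.0105 cm


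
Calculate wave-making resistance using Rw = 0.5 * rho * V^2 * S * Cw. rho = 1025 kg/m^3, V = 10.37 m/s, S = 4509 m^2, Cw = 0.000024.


Formula: Rw = 0.5 * rho * V^2 * S * Cw
Step 1 — V^2 = 10.37^2 = 107.5369
Step 2 — 0.5 * rho * V^2 = 0.5 * 1025 * 107.5369 = 55112.66125
Step 3 — Rw = 55112.66125 * 4509 * 0.000024 ≈ 5964.1 N (5 s.f.)

5964.1 N


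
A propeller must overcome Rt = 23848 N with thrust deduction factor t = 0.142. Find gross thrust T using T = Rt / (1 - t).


Formula: T = Rt / (1 - t)
Step 1 — (1 - t) = 1 - 0.142 = 0.858
Step 2 — T = 23848 / 0.858 ≈ 27795 N (5 s.f.)

27795 N


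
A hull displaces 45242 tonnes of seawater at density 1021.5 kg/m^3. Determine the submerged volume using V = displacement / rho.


Formula: V = mass / rho
Step 1 — convert tonnes to kg: 45242 t * 1000 = 45242000 kg
Step 2 — V = 45242000 / 1021.5 ≈ 44290 m^3 (5 s.f.)

44290 m^3


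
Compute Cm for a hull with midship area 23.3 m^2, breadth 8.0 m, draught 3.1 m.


Formula: Cm = Am / (B * T)
Step 1 — B * T = 8.0 * 3.1 = 24.8 m^2
Step 2 — Cm = 23.3 / 24.8 ≈ 0.93952 (5 s.f.)

0.93952


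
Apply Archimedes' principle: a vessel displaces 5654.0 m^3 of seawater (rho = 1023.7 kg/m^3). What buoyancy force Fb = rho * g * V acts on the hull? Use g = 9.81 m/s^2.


Formula: Fb = rho * g * V
Substituting: Fb = 1023.7 * 9.81 * 5654.0
Intermediate: 1023.7 * 9.81 = 10042.497
Result: Fb = 10042.497 * 5654.0 ≈ 56780000 N (5 s.f.)

56780000 N


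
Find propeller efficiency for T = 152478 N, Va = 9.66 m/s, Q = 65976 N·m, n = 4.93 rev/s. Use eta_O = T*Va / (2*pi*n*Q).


Formula: eta = T * Va / (2 * pi * n * Q)
Step 1 — numerator = T * Va = 152478 * 9.66 = 1472937.48
Step 2 — 2 * pi * n = 2 * pi * 4.93 = 30.976104
Step 3 — denominator = 30.976104 * 65976 = 2043679.44
Step 4 — eta = 1472937.48 / 2043679.44 ≈ 0.72073 (5 s.f.)

0.72073


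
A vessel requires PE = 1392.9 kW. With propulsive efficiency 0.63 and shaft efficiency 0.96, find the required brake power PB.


Formula: PB = PE / (eta_D * eta_S)
Step 1 — combined efficiency = eta_D * eta_S = 0.63 * 0.96 = 0.6048
Step 2 — PB = 1392.9 / 0.6048 ≈ 2303.1 kW (5 s.f.)

2303.1 kW


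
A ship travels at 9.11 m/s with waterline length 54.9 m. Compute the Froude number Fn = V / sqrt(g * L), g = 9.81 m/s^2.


Formula: Fn = V / sqrt(g * L)
Step 1 — g * L = 9.81 * 54.9 = 538.569
Step 2 — sqrt(g * L) = sqrt(538.569) = 23.207089
Step 3 — Fn = 9.11 / 23.207089 ≈ 0.39255 (5 s.f.)

0.39255


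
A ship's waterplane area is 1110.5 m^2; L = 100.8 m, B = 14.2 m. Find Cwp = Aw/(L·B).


Formula: Cwp = Aw / (L * B)
Step 1 — L * B = 100.8 * 14.2 = 1431.36 m^2
Step 2 — Cwp = 1110.5 / 1431.36 ≈ 0.77584 (5 s.f.)

0.77584


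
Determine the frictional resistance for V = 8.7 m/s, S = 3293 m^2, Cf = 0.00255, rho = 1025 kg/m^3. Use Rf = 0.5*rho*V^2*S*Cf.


Formula: Rf = 0.5 * rho * V^2 * S * Cf
Step 1 — V^2 = 8.7^2 = 75.69
Step 2 — 0.5 * rho * V^2 = 0.5 * 1025 * 75.69 = 38791.125
Step 3 — Rf = 38791.125 * 3293 * 0.00255 ≈ 325730 N (5 s.f.)

325730 N


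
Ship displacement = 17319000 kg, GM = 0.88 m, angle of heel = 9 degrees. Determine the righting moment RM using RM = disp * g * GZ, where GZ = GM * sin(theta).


Formula: GZ = GM * sin(theta); RM = disp * g * GZ
Step 1 — GZ = 0.88 * sin(9°) = 0.88 * 0.156434 = 0.137662 m
Step 2 — RM = 17319000 * 9.81 * 0.137662 ≈ 23389000 N·m (5 s.f.)

23389000 N·m


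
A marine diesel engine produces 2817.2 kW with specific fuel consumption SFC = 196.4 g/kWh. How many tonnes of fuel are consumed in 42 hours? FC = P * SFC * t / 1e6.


Formula: FC (tonnes) = P * SFC * t / 1,000,000
Step 1 — P * SFC * t = 2817.2 * 196.4 * 42 = 23238519.36 g
Step 2 — FC (tonnes) = 23238519.36 / 1,000,000 ≈ 23.239 tonnes (5 s.f.)

23.239 tonnes


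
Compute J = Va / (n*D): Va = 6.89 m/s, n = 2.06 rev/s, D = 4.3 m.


Formula: J = Va / (n * D)
Step 1 — n * D = 2.06 * 4.3 = 8.858
Step 2 — J = 6.89 / 8.858 ≈ 0.77783 (5 s.f.)

0.77783


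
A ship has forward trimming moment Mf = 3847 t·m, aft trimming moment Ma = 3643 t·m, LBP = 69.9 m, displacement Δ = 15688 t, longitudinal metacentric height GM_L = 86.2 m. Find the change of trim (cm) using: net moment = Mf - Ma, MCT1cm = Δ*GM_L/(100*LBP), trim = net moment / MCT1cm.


Formula: net trimming moment = Mf - Ma; MCT1cm = Δ*GM_L/(100*LBP); trim = net moment / MCT1cm
Step 1 — net trimming moment = 3847 - 3643 = 204 t·m
Step 2 — MCT1cm = 15688 * 86.2 / (100 * 69.9) = 193.4629 t·m/cm
Step 3 — trim = 204 / 193.4629 ≈ 1.0545 cm (5 s.f.)

1.0545 cm


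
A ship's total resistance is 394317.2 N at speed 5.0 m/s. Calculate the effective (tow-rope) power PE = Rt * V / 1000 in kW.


Formula: PE = Rt * V / 1000 (kW)
Step 1 — PE (W) = 394317.2 * 5.0 = 1971586.0 W
Step 2 — PE (kW) = 1971586.0 / 1000 ≈ 1971.6 kW (5 s.f.)

1971.6 kW


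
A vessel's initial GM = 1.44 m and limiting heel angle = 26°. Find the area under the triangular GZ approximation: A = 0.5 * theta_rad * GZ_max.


Formula: GZ_max = GM * sin(theta); Area = 0.5 * theta_rad * GZ_max
Step 1 — GZ_max = 1.44 * sin(26°) = 1.44 * 0.438371 = 0.631254 m
Step 2 — theta_rad = 26 * pi/180 = 0.453786 rad
Step 3 — Area = 0.5 * 0.453786 * 0.631254 ≈ 0.14323 m·rad (5 s.f.)

0.14323 m·rad


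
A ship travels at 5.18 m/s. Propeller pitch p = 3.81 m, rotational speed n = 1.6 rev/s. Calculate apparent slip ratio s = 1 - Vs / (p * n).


Formula: s = 1 - Vs / (p * n)
Step 1 — p * n = 3.81 * 1.6 = 6.096
Step 2 — Vs / (p*n) = 5.18 / 6.096 = 0.849738 (6 d.p.)
Step 3 — s = 1 - 0.849738 = 0.150262

0.150262


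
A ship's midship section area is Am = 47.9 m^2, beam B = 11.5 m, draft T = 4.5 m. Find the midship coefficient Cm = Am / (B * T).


Formula: Cm = Am / (B * T)
Step 1 — B * T = 11.5 * 4.5 = 51.75 m^2
Step 2 — Cm = 47.9 / 51.75 ≈ 0.92560 (5 s.f.)

0.92560


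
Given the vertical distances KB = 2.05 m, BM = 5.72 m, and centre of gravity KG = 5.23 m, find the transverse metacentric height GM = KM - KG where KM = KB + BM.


Formula: GM = KB + BM - KG
Step 1 — KM = KB + BM = 2.05 + 5.72 = 7.77 m
Step 2 — GM = KM - KG = 7.77 - 5.23 = 2.54 m

2.54 m


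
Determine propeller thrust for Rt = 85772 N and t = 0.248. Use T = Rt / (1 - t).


Formula: T = Rt / (1 - t)
Step 1 — (1 - t) = 1 - 0.248 = 0.752
Step 2 — T = 85772 / 0.752 ≈ 114060 N (5 s.f.)

114060 N


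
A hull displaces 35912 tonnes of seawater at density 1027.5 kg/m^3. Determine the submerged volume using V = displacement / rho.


Formula: V = mass / rho
Step 1 — convert tonnes to kg: 35912 t * 1000 = 35912000 kg
Step 2 — V = 35912000 / 1027.5 ≈ 34951 m^3 (5 s.f.)

34951 m^3


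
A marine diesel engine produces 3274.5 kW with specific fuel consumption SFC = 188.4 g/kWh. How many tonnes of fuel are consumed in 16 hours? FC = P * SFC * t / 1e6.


Formula: FC (tonnes) = P * SFC * t / 1,000,000
Step 1 — P * SFC * t = 3274.5 * 188.4 * 16 = 9870652.8 g
Step 2 — FC (tonnes) = 9870652.8 / 1,000,000 ≈ 9.8707 tonnes (5 s.f.)

9.8707 tonnes


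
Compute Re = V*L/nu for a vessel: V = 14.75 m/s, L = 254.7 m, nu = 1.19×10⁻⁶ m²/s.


Formula: Re = V * L / nu
Step 1 — V * L = 14.75 * 254.7 = 3756.825 m^2/s
Step 2 — Re = 3756.825 / 1.19e-6 = 3.16e+09

3.16e+09


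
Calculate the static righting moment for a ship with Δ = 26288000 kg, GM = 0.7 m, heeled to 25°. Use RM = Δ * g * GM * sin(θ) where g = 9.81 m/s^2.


Formula: GZ = GM * sin(theta); RM = disp * g * GZ
Step 1 — GZ = 0.7 * sin(25°) = 0.7 * 0.422618 = 0.295833 m
Step 2 — RM = 26288000 * 9.81 * 0.295833 ≈ 76291000 N·m (5 s.f.)

76291000 N·m


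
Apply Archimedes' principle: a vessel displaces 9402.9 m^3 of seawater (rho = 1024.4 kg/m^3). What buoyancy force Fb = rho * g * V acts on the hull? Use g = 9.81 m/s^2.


Formula: Fb = rho * g * V
Substituting: Fb = 1024.4 * 9.81 * 9402.9
Intermediate: 1024.4 * 9.81 = 10049.364
Result: Fb = 10049.364 * 9402.9 ≈ 94493000 N (5 s.f.)

94493000 N
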